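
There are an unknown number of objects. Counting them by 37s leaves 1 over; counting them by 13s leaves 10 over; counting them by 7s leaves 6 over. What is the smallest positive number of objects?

The moduli are pairwise coprime; M = 37·13·7 = 3367.
M/37 = 91; 91 ≡ 17 (mod 37); 17·24 ≡ 1, so inverse 24.
M/13 = 259; 259 ≡ 12 (mod 13); 12·12 ≡ 1, so inverse 12.
M/7 = 481; 481 ≡ 5 (mod 7); 5·3 ≡ 1, so inverse 3.
N ≡ 1·91·24 + 10·259·12 + 6·481·3 = 41922.
41922 mod 3367 = 1518.

1518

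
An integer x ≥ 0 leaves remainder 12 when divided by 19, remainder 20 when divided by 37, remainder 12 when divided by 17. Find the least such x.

The moduli are pairwise coprime; N = 19·37·17 = 11951.
N/19 = 629; 629 ≡ 2 (mod 19); 2·10 ≡ 1, so inverse 10.
N/37 = 323; 323 ≡ 27 (mod 37); 27·11 ≡ 1, so inverse 11.
N/17 = 703; 703 ≡ 6 (mod 17); 6·3 ≡ 1, so inverse 3.
x ≡ 12·629·10 + 20·323·11 + 12·703·3 = 171848.
171848 mod 11951 = 4534.

4534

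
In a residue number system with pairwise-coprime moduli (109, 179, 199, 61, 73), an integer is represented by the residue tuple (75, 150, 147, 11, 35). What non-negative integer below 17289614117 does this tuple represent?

12439250551

From x ≡ 75 (mod 109) write x = 75 + 109t. Substituting into x ≡ 150 (mod 179) gives 109t ≡ 75 (mod 179), and since 109⁻¹ ≡ 23 (mod 179), t ≡ 114. Hence x ≡ 75 + 109·114 = 12501 (mod 19511).
From x ≡ 12501 (mod 19511) write x = 12501 + 19511t. Substituting into x ≡ 147 (mod 199) gives 19511t ≡ 183 (mod 199), and since 9⁻¹ ≡ 177 (mod 199), t ≡ 153. Hence x ≡ 12501 + 19511·153 = 2997684 (mod 3882689).
From x ≡ 2997684 (mod 3882689) write x = 2997684 + 3882689t. Substituting into x ≡ 11 (mod 61) gives 3882689t ≡ 50 (mod 61), and since 39⁻¹ ≡ 36 (mod 61), t ≡ 31. Hence x ≡ 2997684 + 3882689·31 = 123361043 (mod 236844029).
From x ≡ 123361043 (mod 236844029) write x = 123361043 + 236844029t. Substituting into x ≡ 35 (mod 73) gives 236844029t ≡ 13 (mod 73), and since 55⁻¹ ≡ 4 (mod 73), t ≡ 52. Hence x ≡ 123361043 + 236844029·52 = 12439250551 (mod 17289614117).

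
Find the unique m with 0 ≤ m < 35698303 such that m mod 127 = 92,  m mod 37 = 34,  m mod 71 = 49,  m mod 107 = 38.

15234377

The moduli are pairwise coprime; N = 127·37·71·107 = 35698303.
N/127 = 281089; 281089 ≡ 38 (mod 127); 38·117 ≡ 1, so inverse 117.
N/37 = 964819; 964819 ≡ 7 (mod 37); 7·16 ≡ 1, so inverse 16.
N/71 = 502793; 502793 ≡ 42 (mod 71); 42·22 ≡ 1, so inverse 22.
N/107 = 333629; 333629 ≡ 3 (mod 107); 3·36 ≡ 1, so inverse 36.
m ≡ 92·281089·117 + 34·964819·16 + 49·502793·22 + 38·333629·36 = 4548918858.
4548918858 mod 35698303 = 15234377.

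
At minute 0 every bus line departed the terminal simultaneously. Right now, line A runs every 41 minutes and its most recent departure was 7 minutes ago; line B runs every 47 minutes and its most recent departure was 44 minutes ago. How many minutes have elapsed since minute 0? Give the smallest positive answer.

1360

From t ≡ 7 (mod 41) write t = 7 + 41s. Substituting into t ≡ 44 (mod 47) gives 41s ≡ 37 (mod 47), and since 41⁻¹ ≡ 39 (mod 47), s ≡ 33. Hence t ≡ 7 + 41·33 = 1360 (mod 1927).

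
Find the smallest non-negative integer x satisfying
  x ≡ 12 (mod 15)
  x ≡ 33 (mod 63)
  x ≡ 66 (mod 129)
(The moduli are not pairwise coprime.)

gcd(15, 63) = 3 and 3 | (33 − 12), so the pair is consistent; merging gives x ≡ 222 (mod 315), where 315 = lcm(15, 63).
gcd(315, 129) = 3 and 3 | (66 − 222), so the pair is consistent; merging gives x ≡ 12192 (mod 13545), where 13545 = lcm(315, 129).
The solution is unique modulo lcm(15, 63, 129) = 13545.

12192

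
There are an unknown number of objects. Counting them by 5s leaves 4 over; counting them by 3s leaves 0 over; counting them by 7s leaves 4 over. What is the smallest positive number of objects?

39

The moduli are pairwise coprime; M = 5·3·7 = 105.
M/5 = 21; 21 ≡ 1 (mod 5), inverse 1.
M/3 = 35; 35 ≡ 2 (mod 3); 2·2 ≡ 1, so inverse 2.
M/7 = 15; 15 ≡ 1 (mod 7), inverse 1.
N ≡ 4·21·1 + 0·35·2 + 4·15·1 = 144.
144 mod 105 = 39.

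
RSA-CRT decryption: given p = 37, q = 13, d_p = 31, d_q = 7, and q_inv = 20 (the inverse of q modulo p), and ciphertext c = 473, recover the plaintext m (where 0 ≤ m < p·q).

8

m₁ = c^(d_p) mod p: c ≡ 29 (mod 37), and 29^31 mod 37 = 8.
m₂ = c^(d_q) mod q: c ≡ 5 (mod 13), and 5^7 mod 13 = 8.
h = q_inv·(m₁ − m₂) mod p = 20·(8 − 8) mod 37 = 0.
m = m₂ + h·q = 8 + 0·13 = 8.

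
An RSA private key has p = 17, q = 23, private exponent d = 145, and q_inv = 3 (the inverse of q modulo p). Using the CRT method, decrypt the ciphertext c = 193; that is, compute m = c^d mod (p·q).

380

d_p = d mod (p−1) = 145 mod 16 = 1; d_q = d mod (q−1) = 13.
m₁ = c^(d_p) mod p: c ≡ 6 (mod 17), and 6^1 mod 17 = 6.
m₂ = c^(d_q) mod q: c ≡ 9 (mod 23), and 9^13 mod 23 = 12.
h = q_inv·(m₁ − m₂) mod p = 3·(6 − 12) mod 17 = 16.
m = m₂ + h·q = 12 + 16·23 = 380.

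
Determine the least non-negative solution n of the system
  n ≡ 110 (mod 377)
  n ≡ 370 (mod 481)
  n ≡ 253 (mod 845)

61938

gcd(377, 481) = 13 and 13 | (370 − 110), so the pair is consistent; merging gives n ≡ 6142 (mod 13949), where 13949 = lcm(377, 481).
gcd(13949, 845) = 13 and 13 | (253 − 6142), so the pair is consistent; merging gives n ≡ 61938 (mod 906685), where 906685 = lcm(13949, 845).
The solution is unique modulo lcm(377, 481, 845) = 906685.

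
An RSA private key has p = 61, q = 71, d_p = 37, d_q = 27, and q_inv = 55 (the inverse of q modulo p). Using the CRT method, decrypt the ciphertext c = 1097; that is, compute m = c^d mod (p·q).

m₁ = c^(d_p) mod p: c ≡ 60 (mod 61), and 60^37 mod 61 = 60.
m₂ = c^(d_q) mod q: c ≡ 32 (mod 71), and 32^27 mod 71 = 20.
h = q_inv·(m₁ − m₂) mod p = 55·(60 − 20) mod 61 = 4.
m = m₂ + h·q = 20 + 4·71 = 304.

304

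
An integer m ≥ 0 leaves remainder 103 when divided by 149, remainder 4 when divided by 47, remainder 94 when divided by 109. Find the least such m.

219729

The moduli are pairwise coprime; N = 149·47·109 = 763327.
N/149 = 5123; 5123 ≡ 57 (mod 149); 57·34 ≡ 1, so inverse 34.
N/47 = 16241; 16241 ≡ 26 (mod 47); 26·38 ≡ 1, so inverse 38.
N/109 = 7003; 7003 ≡ 27 (mod 109); 27·105 ≡ 1, so inverse 105.
m ≡ 103·5123·34 + 4·16241·38 + 94·7003·105 = 89528988.
89528988 mod 763327 = 219729.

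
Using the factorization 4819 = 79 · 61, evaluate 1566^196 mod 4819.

2277

Mod 79: 1566 ≡ 65; by Fermat, exponent reduces to 196 mod 78 = 40; 65^40 ≡ 65 (mod 79).
Mod 61: 1566 ≡ 41; by Fermat, exponent reduces to 196 mod 60 = 16; 41^16 ≡ 20 (mod 61).
Combine by CRT: x ≡ 65 (mod 79), x ≡ 20 (mod 61) ⇒ x ≡ 2277 (mod 4819).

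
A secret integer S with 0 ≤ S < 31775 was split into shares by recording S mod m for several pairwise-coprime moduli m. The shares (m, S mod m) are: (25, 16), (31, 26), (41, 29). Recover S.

Combine the congruences pairwise.
From S ≡ 16 (mod 25) write S = 16 + 25t. Substituting into S ≡ 26 (mod 31) gives 25t ≡ 10 (mod 31), and since 25⁻¹ ≡ 5 (mod 31), t ≡ 19. Hence S ≡ 16 + 25·19 = 491 (mod 775).
From S ≡ 491 (mod 775) write S = 491 + 775t. Substituting into S ≡ 29 (mod 41) gives 775t ≡ 30 (mod 41), and since 37⁻¹ ≡ 10 (mod 41), t ≡ 13. Hence S ≡ 491 + 775·13 = 10566 (mod 31775).

10566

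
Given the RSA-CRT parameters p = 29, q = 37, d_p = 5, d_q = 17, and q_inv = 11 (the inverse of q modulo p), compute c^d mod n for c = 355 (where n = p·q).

m₁ = c^(d_p) mod p: c ≡ 7 (mod 29), and 7^5 mod 29 = 16.
m₂ = c^(d_q) mod q: c ≡ 22 (mod 37), and 22^17 mod 37 = 5.
h = q_inv·(m₁ − m₂) mod p = 11·(16 − 5) mod 29 = 5.
m = m₂ + h·q = 5 + 5·37 = 190.

190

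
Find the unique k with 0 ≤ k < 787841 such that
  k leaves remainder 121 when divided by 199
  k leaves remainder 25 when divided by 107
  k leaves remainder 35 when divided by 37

231359

From k ≡ 121 (mod 199) write k = 121 + 199t. Substituting into k ≡ 25 (mod 107) gives 199t ≡ 11 (mod 107), and since 92⁻¹ ≡ 57 (mod 107), t ≡ 92. Hence k ≡ 121 + 199·92 = 18429 (mod 21293).
From k ≡ 18429 (mod 21293) write k = 18429 + 21293t. Substituting into k ≡ 35 (mod 37) gives 21293t ≡ 32 (mod 37), and since 18⁻¹ ≡ 35 (mod 37), t ≡ 10. Hence k ≡ 18429 + 21293·10 = 231359 (mod 787841).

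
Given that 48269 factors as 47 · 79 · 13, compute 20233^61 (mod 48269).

40916

Mod 47: 20233 ≡ 23; by Fermat, exponent reduces to 61 mod 46 = 15; 23^15 ≡ 26 (mod 47).
Mod 79: 20233 ≡ 9; 9^61 ≡ 73 (mod 79).
Mod 13: 20233 ≡ 5; by Fermat, exponent reduces to 61 mod 12 = 1; 5^1 ≡ 5 (mod 13).
Combine by CRT: x ≡ 26 (mod 47), x ≡ 73 (mod 79), x ≡ 5 (mod 13) ⇒ x ≡ 40916 (mod 48269).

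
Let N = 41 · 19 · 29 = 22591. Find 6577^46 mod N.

19073

Mod 41: 6577 ≡ 17; by Fermat, exponent reduces to 46 mod 40 = 6; 17^6 ≡ 8 (mod 41).
Mod 19: 6577 ≡ 3; by Fermat, exponent reduces to 46 mod 18 = 10; 3^10 ≡ 16 (mod 19).
Mod 29: 6577 ≡ 23; by Fermat, exponent reduces to 46 mod 28 = 18; 23^18 ≡ 20 (mod 29).
Combine by CRT: x ≡ 8 (mod 41), x ≡ 16 (mod 19), x ≡ 20 (mod 29) ⇒ x ≡ 19073 (mod 22591).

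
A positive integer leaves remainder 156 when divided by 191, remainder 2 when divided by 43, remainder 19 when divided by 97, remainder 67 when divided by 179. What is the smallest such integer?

From x ≡ 156 (mod 191) write x = 156 + 191t. Substituting into x ≡ 2 (mod 43) gives 191t ≡ 18 (mod 43), and since 19⁻¹ ≡ 34 (mod 43), t ≡ 10. Hence x ≡ 156 + 191·10 = 2066 (mod 8213).
From x ≡ 2066 (mod 8213) write x = 2066 + 8213t. Substituting into x ≡ 19 (mod 97) gives 8213t ≡ 87 (mod 97), and since 65⁻¹ ≡ 3 (mod 97), t ≡ 67. Hence x ≡ 2066 + 8213·67 = 552337 (mod 796661).
From x ≡ 552337 (mod 796661) write x = 552337 + 796661t. Substituting into x ≡ 67 (mod 179) gives 796661t ≡ 124 (mod 179), and since 111⁻¹ ≡ 50 (mod 179), t ≡ 114. Hence x ≡ 552337 + 796661·114 = 91371691 (mod 142602319).

91371691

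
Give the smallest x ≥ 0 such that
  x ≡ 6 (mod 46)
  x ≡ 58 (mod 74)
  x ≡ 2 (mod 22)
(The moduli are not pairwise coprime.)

12564

gcd(46, 74) = 2 and 2 | (58 − 6), so the pair is consistent; merging gives x ≡ 650 (mod 1702), where 1702 = lcm(46, 74).
gcd(1702, 22) = 2 and 2 | (2 − 650), so the pair is consistent; merging gives x ≡ 12564 (mod 18722), where 18722 = lcm(1702, 22).
The solution is unique modulo lcm(46, 74, 22) = 18722.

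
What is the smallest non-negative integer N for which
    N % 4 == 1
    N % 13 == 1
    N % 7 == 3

157

The moduli are pairwise coprime; M = 4·13·7 = 364.
M/4 = 91; 91 ≡ 3 (mod 4); 3·3 ≡ 1, so inverse 3.
M/13 = 28; 28 ≡ 2 (mod 13); 2·7 ≡ 1, so inverse 7.
M/7 = 52; 52 ≡ 3 (mod 7); 3·5 ≡ 1, so inverse 5.
N ≡ 1·91·3 + 1·28·7 + 3·52·5 = 1249.
1249 mod 364 = 157.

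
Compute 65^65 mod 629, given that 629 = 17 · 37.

Mod 17: 65 ≡ 14; by Fermat, exponent reduces to 65 mod 16 = 1; 14^1 ≡ 14 (mod 17).
Mod 37: 65 ≡ 28; by Fermat, exponent reduces to 65 mod 36 = 29; 28^29 ≡ 30 (mod 37).
Combine by CRT: x ≡ 14 (mod 17), x ≡ 30 (mod 37) ⇒ x ≡ 252 (mod 629).

252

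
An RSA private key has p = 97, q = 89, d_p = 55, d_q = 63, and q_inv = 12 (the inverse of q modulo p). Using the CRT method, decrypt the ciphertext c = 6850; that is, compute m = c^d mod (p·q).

6373

m₁ = c^(d_p) mod p: c ≡ 60 (mod 97), and 60^55 mod 97 = 68.
m₂ = c^(d_q) mod q: c ≡ 86 (mod 89), and 86^63 mod 89 = 54.
h = q_inv·(m₁ − m₂) mod p = 12·(68 − 54) mod 97 = 71.
m = m₂ + h·q = 54 + 71·89 = 6373.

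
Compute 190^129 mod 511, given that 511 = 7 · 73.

Mod 7: 190 ≡ 1; by Fermat, exponent reduces to 129 mod 6 = 3; 1^3 ≡ 1 (mod 7).
Mod 73: 190 ≡ 44; by Fermat, exponent reduces to 129 mod 72 = 57; 44^57 ≡ 30 (mod 73).
Combine by CRT: x ≡ 1 (mod 7), x ≡ 30 (mod 73) ⇒ x ≡ 176 (mod 511).

176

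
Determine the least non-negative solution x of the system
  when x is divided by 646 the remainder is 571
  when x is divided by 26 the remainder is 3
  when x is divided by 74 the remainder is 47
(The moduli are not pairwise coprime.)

gcd(646, 26) = 2 and 2 | (3 − 571), so the pair is consistent; merging gives x ≡ 8323 (mod 8398), where 8398 = lcm(646, 26).
gcd(8398, 74) = 2 and 2 | (47 − 8323), so the pair is consistent; merging gives x ≡ 218273 (mod 310726), where 310726 = lcm(8398, 74).
The solution is unique modulo lcm(646, 26, 74) = 310726.

218273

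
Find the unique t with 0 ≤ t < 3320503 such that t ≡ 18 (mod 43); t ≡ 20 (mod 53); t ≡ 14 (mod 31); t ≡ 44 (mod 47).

35106

The moduli are pairwise coprime; N = 43·53·31·47 = 3320503.
N/43 = 77221; 77221 ≡ 36 (mod 43); 36·6 ≡ 1, so inverse 6.
N/53 = 62651; 62651 ≡ 5 (mod 53); 5·32 ≡ 1, so inverse 32.
N/31 = 107113; 107113 ≡ 8 (mod 31); 8·4 ≡ 1, so inverse 4.
N/47 = 70649; 70649 ≡ 8 (mod 47); 8·6 ≡ 1, so inverse 6.
t ≡ 18·77221·6 + 20·62651·32 + 14·107113·4 + 44·70649·6 = 73086172.
73086172 mod 3320503 = 35106.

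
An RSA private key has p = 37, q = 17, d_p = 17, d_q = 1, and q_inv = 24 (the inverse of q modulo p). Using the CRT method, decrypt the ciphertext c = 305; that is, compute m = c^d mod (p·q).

33

m₁ = c^(d_p) mod p: c ≡ 9 (mod 37), and 9^17 mod 37 = 33.
m₂ = c^(d_q) mod q: c ≡ 16 (mod 17), and 16^1 mod 17 = 16.
h = q_inv·(m₁ − m₂) mod p = 24·(33 − 16) mod 37 = 1.
m = m₂ + h·q = 16 + 1·17 = 33.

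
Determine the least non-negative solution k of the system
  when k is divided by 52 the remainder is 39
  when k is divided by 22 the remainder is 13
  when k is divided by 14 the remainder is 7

gcd(52, 22) = 2 and 2 | (13 − 39), so the pair is consistent; merging gives k ≡ 299 (mod 572), where 572 = lcm(52, 22).
gcd(572, 14) = 2 and 2 | (7 − 299), so the pair is consistent; merging gives k ≡ 3731 (mod 4004), where 4004 = lcm(572, 14).
The solution is unique modulo lcm(52, 22, 14) = 4004.

3731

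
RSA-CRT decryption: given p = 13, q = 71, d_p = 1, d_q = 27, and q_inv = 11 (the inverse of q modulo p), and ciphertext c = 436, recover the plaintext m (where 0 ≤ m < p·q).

98

m₁ = c^(d_p) mod p: c ≡ 7 (mod 13), and 7^1 mod 13 = 7.
m₂ = c^(d_q) mod q: c ≡ 10 (mod 71), and 10^27 mod 71 = 27.
h = q_inv·(m₁ − m₂) mod p = 11·(7 − 27) mod 13 = 1.
m = m₂ + h·q = 27 + 1·71 = 98.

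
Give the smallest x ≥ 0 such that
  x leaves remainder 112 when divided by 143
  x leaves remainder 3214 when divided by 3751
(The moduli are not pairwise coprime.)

40724

gcd(143, 3751) = 11 and 11 | (3214 − 112), so the pair is consistent; merging gives x ≡ 40724 (mod 48763), where 48763 = lcm(143, 3751).
The solution is unique modulo lcm(143, 3751) = 48763.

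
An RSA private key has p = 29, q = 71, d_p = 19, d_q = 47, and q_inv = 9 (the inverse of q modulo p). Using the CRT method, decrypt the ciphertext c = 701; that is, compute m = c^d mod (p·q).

m₁ = c^(d_p) mod p: c ≡ 5 (mod 29), and 5^19 mod 29 = 22.
m₂ = c^(d_q) mod q: c ≡ 62 (mod 71), and 62^47 mod 71 = 35.
h = q_inv·(m₁ − m₂) mod p = 9·(22 − 35) mod 29 = 28.
m = m₂ + h·q = 35 + 28·71 = 2023.

2023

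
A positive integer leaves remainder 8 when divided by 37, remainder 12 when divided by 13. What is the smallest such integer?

From m ≡ 8 (mod 37) write m = 8 + 37t. Substituting into m ≡ 12 (mod 13) gives 37t ≡ 4 (mod 13), and since 11⁻¹ ≡ 6 (mod 13), t ≡ 11. Hence m ≡ 8 + 37·11 = 415 (mod 481).

415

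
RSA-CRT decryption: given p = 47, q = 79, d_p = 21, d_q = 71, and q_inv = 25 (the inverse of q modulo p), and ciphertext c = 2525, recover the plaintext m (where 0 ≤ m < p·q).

888

m₁ = c^(d_p) mod p: c ≡ 34 (mod 47), and 34^21 mod 47 = 42.
m₂ = c^(d_q) mod q: c ≡ 76 (mod 79), and 76^71 mod 79 = 19.
h = q_inv·(m₁ − m₂) mod p = 25·(42 − 19) mod 47 = 11.
m = m₂ + h·q = 19 + 11·79 = 888.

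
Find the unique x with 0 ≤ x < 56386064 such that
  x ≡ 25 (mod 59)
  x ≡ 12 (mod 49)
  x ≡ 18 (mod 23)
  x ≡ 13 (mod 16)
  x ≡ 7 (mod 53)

Combine the congruences pairwise.
From x ≡ 25 (mod 59) write x = 25 + 59t. Substituting into x ≡ 12 (mod 49) gives 59t ≡ 36 (mod 49), and since 10⁻¹ ≡ 5 (mod 49), t ≡ 33. Hence x ≡ 25 + 59·33 = 1972 (mod 2891).
From x ≡ 1972 (mod 2891) write x = 1972 + 2891t. Substituting into x ≡ 18 (mod 23) gives 2891t ≡ 1 (mod 23), and since 16⁻¹ ≡ 13 (mod 23), t ≡ 13. Hence x ≡ 1972 + 2891·13 = 39555 (mod 66493).
From x ≡ 39555 (mod 66493) write x = 39555 + 66493t. Substituting into x ≡ 13 (mod 16) gives 66493t ≡ 10 (mod 16), and since 13⁻¹ ≡ 5 (mod 16), t ≡ 2. Hence x ≡ 39555 + 66493·2 = 172541 (mod 1063888).
From x ≡ 172541 (mod 1063888) write x = 172541 + 1063888t. Substituting into x ≡ 7 (mod 53) gives 1063888t ≡ 34 (mod 53), and since 19⁻¹ ≡ 14 (mod 53), t ≡ 52. Hence x ≡ 172541 + 1063888·52 = 55494717 (mod 56386064).

55494717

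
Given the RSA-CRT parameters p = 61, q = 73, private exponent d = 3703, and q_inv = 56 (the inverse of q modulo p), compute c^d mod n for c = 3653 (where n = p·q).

1092

d_p = d mod (p−1) = 3703 mod 60 = 43; d_q = d mod (q−1) = 31.
m₁ = c^(d_p) mod p: c ≡ 54 (mod 61), and 54^43 mod 61 = 55.
m₂ = c^(d_q) mod q: c ≡ 3 (mod 73), and 3^31 mod 73 = 70.
h = q_inv·(m₁ − m₂) mod p = 56·(55 − 70) mod 61 = 14.
m = m₂ + h·q = 70 + 14·73 = 1092.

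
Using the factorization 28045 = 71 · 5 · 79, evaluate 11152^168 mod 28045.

Mod 71: 11152 ≡ 5; by Fermat, exponent reduces to 168 mod 70 = 28; 5^28 ≡ 54 (mod 71).
Mod 5: 11152 ≡ 2; since 4 | 168, by Fermat 2^168 ≡ 1 (mod 5).
Mod 79: 11152 ≡ 13; by Fermat, exponent reduces to 168 mod 78 = 12; 13^12 ≡ 65 (mod 79).
Combine by CRT: x ≡ 54 (mod 71), x ≡ 1 (mod 5), x ≡ 65 (mod 79) ⇒ x ≡ 9071 (mod 28045).

9071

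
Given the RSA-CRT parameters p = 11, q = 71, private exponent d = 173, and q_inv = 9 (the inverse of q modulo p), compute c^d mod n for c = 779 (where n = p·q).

124

d_p = d mod (p−1) = 173 mod 10 = 3; d_q = d mod (q−1) = 33.
m₁ = c^(d_p) mod p: c ≡ 9 (mod 11), and 9^3 mod 11 = 3.
m₂ = c^(d_q) mod q: c ≡ 69 (mod 71), and 69^33 mod 71 = 53.
h = q_inv·(m₁ − m₂) mod p = 9·(3 − 53) mod 11 = 1.
m = m₂ + h·q = 53 + 1·71 = 124.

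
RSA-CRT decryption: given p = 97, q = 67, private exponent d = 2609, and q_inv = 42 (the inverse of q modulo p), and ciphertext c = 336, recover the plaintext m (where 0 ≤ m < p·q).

d_p = d mod (p−1) = 2609 mod 96 = 17; d_q = d mod (q−1) = 35.
m₁ = c^(d_p) mod p: c ≡ 45 (mod 97), and 45^17 mod 97 = 52.
m₂ = c^(d_q) mod q: c ≡ 1 (mod 67), and 1^35 mod 67 = 1.
h = q_inv·(m₁ − m₂) mod p = 42·(52 − 1) mod 97 = 8.
m = m₂ + h·q = 1 + 8·67 = 537.

537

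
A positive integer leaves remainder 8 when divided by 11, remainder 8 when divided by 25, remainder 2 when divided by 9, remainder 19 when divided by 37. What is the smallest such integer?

31358

From m ≡ 8 (mod 11) write m = 8 + 11t. Substituting into m ≡ 8 (mod 25) gives 11t ≡ 0 (mod 25), and since 11⁻¹ ≡ 16 (mod 25), t ≡ 0. Hence m ≡ 8 + 11·0 = 8 (mod 275).
From m ≡ 8 (mod 275) write m = 8 + 275t. Substituting into m ≡ 2 (mod 9) gives 275t ≡ 3 (mod 9), and since 5⁻¹ ≡ 2 (mod 9), t ≡ 6. Hence m ≡ 8 + 275·6 = 1658 (mod 2475).
From m ≡ 1658 (mod 2475) write m = 1658 + 2475t. Substituting into m ≡ 19 (mod 37) gives 2475t ≡ 26 (mod 37), and since 33⁻¹ ≡ 9 (mod 37), t ≡ 12. Hence m ≡ 1658 + 2475·12 = 31358 (mod 91575).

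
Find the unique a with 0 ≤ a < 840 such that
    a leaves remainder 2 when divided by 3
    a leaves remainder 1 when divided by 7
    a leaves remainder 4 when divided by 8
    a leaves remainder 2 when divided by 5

92

The moduli are pairwise coprime; N = 3·7·8·5 = 840.
N/3 = 280; 280 ≡ 1 (mod 3), inverse 1.
N/7 = 120; 120 ≡ 1 (mod 7), inverse 1.
N/8 = 105; 105 ≡ 1 (mod 8), inverse 1.
N/5 = 168; 168 ≡ 3 (mod 5); 3·2 ≡ 1, so inverse 2.
a ≡ 2·280·1 + 1·120·1 + 4·105·1 + 2·168·2 = 1772.
1772 mod 840 = 92.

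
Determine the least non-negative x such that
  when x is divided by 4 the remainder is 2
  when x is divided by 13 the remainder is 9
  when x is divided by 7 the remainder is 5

334

The moduli are pairwise coprime; N = 4·13·7 = 364.
N/4 = 91; 91 ≡ 3 (mod 4); 3·3 ≡ 1, so inverse 3.
N/13 = 28; 28 ≡ 2 (mod 13); 2·7 ≡ 1, so inverse 7.
N/7 = 52; 52 ≡ 3 (mod 7); 3·5 ≡ 1, so inverse 5.
x ≡ 2·91·3 + 9·28·7 + 5·52·5 = 3610.
3610 mod 364 = 334.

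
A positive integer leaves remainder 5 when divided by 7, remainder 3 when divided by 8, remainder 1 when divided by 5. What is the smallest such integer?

From t ≡ 5 (mod 7) write t = 5 + 7s. Substituting into t ≡ 3 (mod 8) gives 7s ≡ 6 (mod 8), and since 7⁻¹ ≡ 7 (mod 8), s ≡ 2. Hence t ≡ 5 + 7·2 = 19 (mod 56).
From t ≡ 19 (mod 56) write t = 19 + 56s. Substituting into t ≡ 1 (mod 5) gives 56s ≡ 2 (mod 5), and since 1⁻¹ ≡ 1 (mod 5), s ≡ 2. Hence t ≡ 19 + 56·2 = 131 (mod 280).

131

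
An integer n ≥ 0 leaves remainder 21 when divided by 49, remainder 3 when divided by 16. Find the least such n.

Combine the congruences pairwise.
From n ≡ 21 (mod 49) write n = 21 + 49t. Substituting into n ≡ 3 (mod 16) gives 49t ≡ 14 (mod 16), and since 1⁻¹ ≡ 1 (mod 16), t ≡ 14. Hence n ≡ 21 + 49·14 = 707 (mod 784).

707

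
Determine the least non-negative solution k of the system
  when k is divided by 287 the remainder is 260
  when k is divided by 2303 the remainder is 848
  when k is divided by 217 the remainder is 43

gcd(287, 2303) = 7 and 7 | (848 − 260), so the pair is consistent; merging gives k ≡ 90665 (mod 94423), where 94423 = lcm(287, 2303).
gcd(94423, 217) = 7 and 7 | (43 − 90665), so the pair is consistent; merging gives k ≡ 373934 (mod 2927113), where 2927113 = lcm(94423, 217).
The solution is unique modulo lcm(287, 2303, 217) = 2927113.

373934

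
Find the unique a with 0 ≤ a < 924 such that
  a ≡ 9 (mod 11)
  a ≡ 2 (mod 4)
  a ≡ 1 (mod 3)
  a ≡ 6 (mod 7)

The moduli are pairwise coprime; N = 11·4·3·7 = 924.
N/11 = 84; 84 ≡ 7 (mod 11); 7·8 ≡ 1, so inverse 8.
N/4 = 231; 231 ≡ 3 (mod 4); 3·3 ≡ 1, so inverse 3.
N/3 = 308; 308 ≡ 2 (mod 3); 2·2 ≡ 1, so inverse 2.
N/7 = 132; 132 ≡ 6 (mod 7); 6·6 ≡ 1, so inverse 6.
a ≡ 9·84·8 + 2·231·3 + 1·308·2 + 6·132·6 = 12802.
12802 mod 924 = 790.

790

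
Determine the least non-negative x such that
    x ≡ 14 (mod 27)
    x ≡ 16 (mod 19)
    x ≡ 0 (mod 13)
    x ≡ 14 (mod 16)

Combine the congruences pairwise.
From x ≡ 14 (mod 27) write x = 14 + 27t. Substituting into x ≡ 16 (mod 19) gives 27t ≡ 2 (mod 19), and since 8⁻¹ ≡ 12 (mod 19), t ≡ 5. Hence x ≡ 14 + 27·5 = 149 (mod 513).
From x ≡ 149 (mod 513) write x = 149 + 513t. Substituting into x ≡ 0 (mod 13) gives 513t ≡ 7 (mod 13), and since 6⁻¹ ≡ 11 (mod 13), t ≡ 12. Hence x ≡ 149 + 513·12 = 6305 (mod 6669).
From x ≡ 6305 (mod 6669) write x = 6305 + 6669t. Substituting into x ≡ 14 (mod 16) gives 6669t ≡ 13 (mod 16), and since 13⁻¹ ≡ 5 (mod 16), t ≡ 1. Hence x ≡ 6305 + 6669·1 = 12974 (mod 106704).

12974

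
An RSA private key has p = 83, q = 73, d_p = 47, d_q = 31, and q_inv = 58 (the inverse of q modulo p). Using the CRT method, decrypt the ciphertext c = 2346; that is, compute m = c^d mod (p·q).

752

m₁ = c^(d_p) mod p: c ≡ 22 (mod 83), and 22^47 mod 83 = 5.
m₂ = c^(d_q) mod q: c ≡ 10 (mod 73), and 10^31 mod 73 = 22.
h = q_inv·(m₁ − m₂) mod p = 58·(5 − 22) mod 83 = 10.
m = m₂ + h·q = 22 + 10·73 = 752.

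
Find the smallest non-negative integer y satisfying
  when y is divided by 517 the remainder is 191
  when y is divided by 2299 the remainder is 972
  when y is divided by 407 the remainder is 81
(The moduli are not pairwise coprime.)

152706

gcd(517, 2299) = 11 and 11 | (972 − 191), so the pair is consistent; merging gives y ≡ 44653 (mod 108053), where 108053 = lcm(517, 2299).
gcd(108053, 407) = 11 and 11 | (81 − 44653), so the pair is consistent; merging gives y ≡ 152706 (mod 3997961), where 3997961 = lcm(108053, 407).
The solution is unique modulo lcm(517, 2299, 407) = 3997961.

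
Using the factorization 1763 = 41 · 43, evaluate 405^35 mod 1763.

1198

Mod 41: 405 ≡ 36; 36^35 ≡ 9 (mod 41).
Mod 43: 405 ≡ 18; 18^35 ≡ 37 (mod 43).
Combine by CRT: x ≡ 9 (mod 41), x ≡ 37 (mod 43) ⇒ x ≡ 1198 (mod 1763).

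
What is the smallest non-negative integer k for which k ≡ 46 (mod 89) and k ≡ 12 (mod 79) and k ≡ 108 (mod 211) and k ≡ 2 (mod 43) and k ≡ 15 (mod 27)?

1160301768

The moduli are pairwise coprime; N = 89·79·211·43·27 = 1722391101.
N/89 = 19352709; 19352709 ≡ 15 (mod 89); 15·6 ≡ 1, so inverse 6.
N/79 = 21802419; 21802419 ≡ 78 (mod 79); 78·78 ≡ 1, so inverse 78.
N/211 = 8162991; 8162991 ≡ 34 (mod 211); 34·180 ≡ 1, so inverse 180.
N/43 = 40055607; 40055607 ≡ 32 (mod 43); 32·39 ≡ 1, so inverse 39.
N/27 = 63792263; 63792263 ≡ 11 (mod 27); 11·5 ≡ 1, so inverse 5.
k ≡ 46·19352709·6 + 12·21802419·78 + 108·8162991·180 + 2·40055607·39 + 15·63792263·5 = 192345713979.
192345713979 mod 1722391101 = 1160301768.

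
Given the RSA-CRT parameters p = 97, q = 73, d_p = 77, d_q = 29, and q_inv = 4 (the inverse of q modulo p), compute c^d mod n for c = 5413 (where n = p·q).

4119

m₁ = c^(d_p) mod p: c ≡ 78 (mod 97), and 78^77 mod 97 = 45.
m₂ = c^(d_q) mod q: c ≡ 11 (mod 73), and 11^29 mod 73 = 31.
h = q_inv·(m₁ − m₂) mod p = 4·(45 − 31) mod 97 = 56.
m = m₂ + h·q = 31 + 56·73 = 4119.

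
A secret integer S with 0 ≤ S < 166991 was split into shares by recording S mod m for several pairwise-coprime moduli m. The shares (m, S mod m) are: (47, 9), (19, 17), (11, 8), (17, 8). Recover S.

34977

The moduli are pairwise coprime; N = 47·19·11·17 = 166991.
N/47 = 3553; 3553 ≡ 28 (mod 47); 28·42 ≡ 1, so inverse 42.
N/19 = 8789; 8789 ≡ 11 (mod 19); 11·7 ≡ 1, so inverse 7.
N/11 = 15181; 15181 ≡ 1 (mod 11), inverse 1.
N/17 = 9823; 9823 ≡ 14 (mod 17); 14·11 ≡ 1, so inverse 11.
S ≡ 9·3553·42 + 17·8789·7 + 8·15181·1 + 8·9823·11 = 3374797.
3374797 mod 166991 = 34977.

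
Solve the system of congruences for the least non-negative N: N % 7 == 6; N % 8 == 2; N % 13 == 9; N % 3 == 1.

From N ≡ 6 (mod 7) write N = 6 + 7t. Substituting into N ≡ 2 (mod 8) gives 7t ≡ 4 (mod 8), and since 7⁻¹ ≡ 7 (mod 8), t ≡ 4. Hence N ≡ 6 + 7·4 = 34 (mod 56).
From N ≡ 34 (mod 56) write N = 34 + 56t. Substituting into N ≡ 9 (mod 13) gives 56t ≡ 1 (mod 13), and since 4⁻¹ ≡ 10 (mod 13), t ≡ 10. Hence N ≡ 34 + 56·10 = 594 (mod 728).
From N ≡ 594 (mod 728) write N = 594 + 728t. Substituting into N ≡ 1 (mod 3) gives 728t ≡ 1 (mod 3), and since 2⁻¹ ≡ 2 (mod 3), t ≡ 2. Hence N ≡ 594 + 728·2 = 2050 (mod 2184).

2050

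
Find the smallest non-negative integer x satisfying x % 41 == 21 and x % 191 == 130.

7770

Combine the congruences pairwise.
From x ≡ 21 (mod 41) write x = 21 + 41t. Substituting into x ≡ 130 (mod 191) gives 41t ≡ 109 (mod 191), and since 41⁻¹ ≡ 14 (mod 191), t ≡ 189. Hence x ≡ 21 + 41·189 = 7770 (mod 7831).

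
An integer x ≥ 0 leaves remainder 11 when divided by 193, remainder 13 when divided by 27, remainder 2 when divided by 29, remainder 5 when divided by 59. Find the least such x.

The moduli are pairwise coprime; N = 193·27·29·59 = 8916021.
N/193 = 46197; 46197 ≡ 70 (mod 193); 70·91 ≡ 1, so inverse 91.
N/27 = 330223; 330223 ≡ 13 (mod 27); 13·25 ≡ 1, so inverse 25.
N/29 = 307449; 307449 ≡ 20 (mod 29); 20·16 ≡ 1, so inverse 16.
N/59 = 151119; 151119 ≡ 20 (mod 59); 20·3 ≡ 1, so inverse 3.
x ≡ 11·46197·91 + 13·330223·25 + 2·307449·16 + 5·151119·3 = 165670825.
165670825 mod 8916021 = 5182447.

5182447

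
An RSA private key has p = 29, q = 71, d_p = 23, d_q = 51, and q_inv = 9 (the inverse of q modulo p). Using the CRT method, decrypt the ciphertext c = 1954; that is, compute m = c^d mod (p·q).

375

m₁ = c^(d_p) mod p: c ≡ 11 (mod 29), and 11^23 mod 29 = 27.
m₂ = c^(d_q) mod q: c ≡ 37 (mod 71), and 37^51 mod 71 = 20.
h = q_inv·(m₁ − m₂) mod p = 9·(27 − 20) mod 29 = 5.
m = m₂ + h·q = 20 + 5·71 = 375.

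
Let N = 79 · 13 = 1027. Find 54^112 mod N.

81

Mod 79: 54 ≡ 54; by Fermat, exponent reduces to 112 mod 78 = 34; 54^34 ≡ 2 (mod 79).
Mod 13: 54 ≡ 2; by Fermat, exponent reduces to 112 mod 12 = 4; 2^4 ≡ 3 (mod 13).
Combine by CRT: x ≡ 2 (mod 79), x ≡ 3 (mod 13) ⇒ x ≡ 81 (mod 1027).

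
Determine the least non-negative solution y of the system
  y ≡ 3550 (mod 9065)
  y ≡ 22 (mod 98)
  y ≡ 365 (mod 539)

gcd(9065, 98) = 49 and 49 | (22 − 3550), so the pair is consistent; merging gives y ≡ 3550 (mod 18130), where 18130 = lcm(9065, 98).
gcd(18130, 539) = 49 and 49 | (365 − 3550), so the pair is consistent; merging gives y ≡ 148590 (mod 199430), where 199430 = lcm(18130, 539).
The solution is unique modulo lcm(9065, 98, 539) = 199430.

148590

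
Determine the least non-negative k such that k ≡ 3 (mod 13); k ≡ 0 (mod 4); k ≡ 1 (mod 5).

The moduli are pairwise coprime; N = 13·4·5 = 260.
N/13 = 20; 20 ≡ 7 (mod 13); 7·2 ≡ 1, so inverse 2.
N/4 = 65; 65 ≡ 1 (mod 4), inverse 1.
N/5 = 52; 52 ≡ 2 (mod 5); 2·3 ≡ 1, so inverse 3.
k ≡ 3·20·2 + 0·65·1 + 1·52·3 = 276.
276 mod 260 = 16.

16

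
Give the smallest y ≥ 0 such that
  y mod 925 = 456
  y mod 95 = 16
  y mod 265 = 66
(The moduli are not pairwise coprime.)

536956

gcd(925, 95) = 5 and 5 | (16 − 456), so the pair is consistent; merging gives y ≡ 9706 (mod 17575), where 17575 = lcm(925, 95).
gcd(17575, 265) = 5 and 5 | (66 − 9706), so the pair is consistent; merging gives y ≡ 536956 (mod 931475), where 931475 = lcm(17575, 265).
The solution is unique modulo lcm(925, 95, 265) = 931475.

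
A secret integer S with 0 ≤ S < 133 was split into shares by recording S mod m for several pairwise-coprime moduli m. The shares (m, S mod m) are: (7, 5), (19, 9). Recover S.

From S ≡ 5 (mod 7) write S = 5 + 7t. Substituting into S ≡ 9 (mod 19) gives 7t ≡ 4 (mod 19), and since 7⁻¹ ≡ 11 (mod 19), t ≡ 6. Hence S ≡ 5 + 7·6 = 47 (mod 133).

47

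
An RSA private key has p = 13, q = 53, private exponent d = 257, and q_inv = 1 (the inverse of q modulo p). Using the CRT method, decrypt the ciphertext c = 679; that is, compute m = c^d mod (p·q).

d_p = d mod (p−1) = 257 mod 12 = 5; d_q = d mod (q−1) = 49.
m₁ = c^(d_p) mod p: c ≡ 3 (mod 13), and 3^5 mod 13 = 9.
m₂ = c^(d_q) mod q: c ≡ 43 (mod 53), and 43^49 mod 53 = 38.
h = q_inv·(m₁ − m₂) mod p = 1·(9 − 38) mod 13 = 10.
m = m₂ + h·q = 38 + 10·53 = 568.

568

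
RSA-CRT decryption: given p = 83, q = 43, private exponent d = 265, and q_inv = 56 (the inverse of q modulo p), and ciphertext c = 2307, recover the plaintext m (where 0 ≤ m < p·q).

d_p = d mod (p−1) = 265 mod 82 = 19; d_q = d mod (q−1) = 13.
m₁ = c^(d_p) mod p: c ≡ 66 (mod 83), and 66^19 mod 83 = 62.
m₂ = c^(d_q) mod q: c ≡ 28 (mod 43), and 28^13 mod 43 = 34.
h = q_inv·(m₁ − m₂) mod p = 56·(62 − 34) mod 83 = 74.
m = m₂ + h·q = 34 + 74·43 = 3216.

3216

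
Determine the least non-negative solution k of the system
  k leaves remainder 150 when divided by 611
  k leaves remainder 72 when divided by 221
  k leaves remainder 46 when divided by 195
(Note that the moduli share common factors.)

89356

gcd(611, 221) = 13 and 13 | (72 − 150), so the pair is consistent; merging gives k ≡ 6260 (mod 10387), where 10387 = lcm(611, 221).
gcd(10387, 195) = 13 and 13 | (46 − 6260), so the pair is consistent; merging gives k ≡ 89356 (mod 155805), where 155805 = lcm(10387, 195).
The solution is unique modulo lcm(611, 221, 195) = 155805.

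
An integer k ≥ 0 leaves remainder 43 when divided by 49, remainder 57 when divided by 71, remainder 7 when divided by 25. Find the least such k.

37332

The moduli are pairwise coprime; N = 49·71·25 = 86975.
N/49 = 1775; 1775 ≡ 11 (mod 49); 11·9 ≡ 1, so inverse 9.
N/71 = 1225; 1225 ≡ 18 (mod 71); 18·4 ≡ 1, so inverse 4.
N/25 = 3479; 3479 ≡ 4 (mod 25); 4·19 ≡ 1, so inverse 19.
k ≡ 43·1775·9 + 57·1225·4 + 7·3479·19 = 1428932.
1428932 mod 86975 = 37332.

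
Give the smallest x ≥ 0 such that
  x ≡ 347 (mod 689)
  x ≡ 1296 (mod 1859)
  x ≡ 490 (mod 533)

2442163

gcd(689, 1859) = 13 and 13 | (1296 − 347), so the pair is consistent; merging gives x ≡ 77515 (mod 98527), where 98527 = lcm(689, 1859).
gcd(98527, 533) = 13 and 13 | (490 − 77515), so the pair is consistent; merging gives x ≡ 2442163 (mod 4039607), where 4039607 = lcm(98527, 533).
The solution is unique modulo lcm(689, 1859, 533) = 4039607.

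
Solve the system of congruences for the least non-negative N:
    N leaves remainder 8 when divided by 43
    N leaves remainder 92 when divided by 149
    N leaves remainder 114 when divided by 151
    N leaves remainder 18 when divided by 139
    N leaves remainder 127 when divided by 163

From N ≡ 8 (mod 43) write N = 8 + 43t. Substituting into N ≡ 92 (mod 149) gives 43t ≡ 84 (mod 149), and since 43⁻¹ ≡ 52 (mod 149), t ≡ 47. Hence N ≡ 8 + 43·47 = 2029 (mod 6407).
From N ≡ 2029 (mod 6407) write N = 2029 + 6407t. Substituting into N ≡ 114 (mod 151) gives 6407t ≡ 48 (mod 151), and since 65⁻¹ ≡ 79 (mod 151), t ≡ 17. Hence N ≡ 2029 + 6407·17 = 110948 (mod 967457).
From N ≡ 110948 (mod 967457) write N = 110948 + 967457t. Substituting into N ≡ 18 (mod 139) gives 967457t ≡ 131 (mod 139), and since 17⁻¹ ≡ 90 (mod 139), t ≡ 114. Hence N ≡ 110948 + 967457·114 = 110401046 (mod 134476523).
From N ≡ 110401046 (mod 134476523) write N = 110401046 + 134476523t. Substituting into N ≡ 127 (mod 163) gives 134476523t ≡ 122 (mod 163), and since 56⁻¹ ≡ 131 (mod 163), t ≡ 8. Hence N ≡ 110401046 + 134476523·8 = 1186213230 (mod 21919673249).

1186213230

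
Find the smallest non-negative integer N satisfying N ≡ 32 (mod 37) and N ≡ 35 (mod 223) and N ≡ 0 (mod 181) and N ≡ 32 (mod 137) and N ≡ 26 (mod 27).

4303778723

Combine the congruences pairwise.
From N ≡ 32 (mod 37) write N = 32 + 37t. Substituting into N ≡ 35 (mod 223) gives 37t ≡ 3 (mod 223), and since 37⁻¹ ≡ 217 (mod 223), t ≡ 205. Hence N ≡ 32 + 37·205 = 7617 (mod 8251).
From N ≡ 7617 (mod 8251) write N = 7617 + 8251t. Substituting into N ≡ 0 (mod 181) gives 8251t ≡ 166 (mod 181), and since 106⁻¹ ≡ 111 (mod 181), t ≡ 145. Hence N ≡ 7617 + 8251·145 = 1204012 (mod 1493431).
From N ≡ 1204012 (mod 1493431) write N = 1204012 + 1493431t. Substituting into N ≡ 32 (mod 137) gives 1493431t ≡ 113 (mod 137), and since 131⁻¹ ≡ 114 (mod 137), t ≡ 4. Hence N ≡ 1204012 + 1493431·4 = 7177736 (mod 204600047).
From N ≡ 7177736 (mod 204600047) write N = 7177736 + 204600047t. Substituting into N ≡ 26 (mod 27) gives 204600047t ≡ 24 (mod 27), and since 14⁻¹ ≡ 2 (mod 27), t ≡ 21. Hence N ≡ 7177736 + 204600047·21 = 4303778723 (mod 5524201269).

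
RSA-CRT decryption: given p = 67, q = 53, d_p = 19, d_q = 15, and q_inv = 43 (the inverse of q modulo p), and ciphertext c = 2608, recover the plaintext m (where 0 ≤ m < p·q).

m₁ = c^(d_p) mod p: c ≡ 62 (mod 67), and 62^19 mod 67 = 15.
m₂ = c^(d_q) mod q: c ≡ 11 (mod 53), and 11^15 mod 53 = 38.
h = q_inv·(m₁ − m₂) mod p = 43·(15 − 38) mod 67 = 16.
m = m₂ + h·q = 38 + 16·53 = 886.

886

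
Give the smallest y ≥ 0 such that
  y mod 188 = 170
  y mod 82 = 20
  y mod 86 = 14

178206

gcd(188, 82) = 2 and 2 | (20 − 170), so the pair is consistent; merging gives y ≡ 922 (mod 7708), where 7708 = lcm(188, 82).
gcd(7708, 86) = 2 and 2 | (14 − 922), so the pair is consistent; merging gives y ≡ 178206 (mod 331444), where 331444 = lcm(7708, 86).
The solution is unique modulo lcm(188, 82, 86) = 331444.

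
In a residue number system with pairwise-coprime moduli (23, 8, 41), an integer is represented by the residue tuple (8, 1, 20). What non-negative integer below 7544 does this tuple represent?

The moduli are pairwise coprime; N = 23·8·41 = 7544.
N/23 = 328; 328 ≡ 6 (mod 23); 6·4 ≡ 1, so inverse 4.
N/8 = 943; 943 ≡ 7 (mod 8); 7·7 ≡ 1, so inverse 7.
N/41 = 184; 184 ≡ 20 (mod 41); 20·39 ≡ 1, so inverse 39.
x ≡ 8·328·4 + 1·943·7 + 20·184·39 = 160617.
160617 mod 7544 = 2193.

2193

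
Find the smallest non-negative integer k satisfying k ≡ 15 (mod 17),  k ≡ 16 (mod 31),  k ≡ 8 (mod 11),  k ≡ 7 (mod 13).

61861

The moduli are pairwise coprime; N = 17·31·11·13 = 75361.
N/17 = 4433; 4433 ≡ 13 (mod 17); 13·4 ≡ 1, so inverse 4.
N/31 = 2431; 2431 ≡ 13 (mod 31); 13·12 ≡ 1, so inverse 12.
N/11 = 6851; 6851 ≡ 9 (mod 11); 9·5 ≡ 1, so inverse 5.
N/13 = 5797; 5797 ≡ 12 (mod 13); 12·12 ≡ 1, so inverse 12.
k ≡ 15·4433·4 + 16·2431·12 + 8·6851·5 + 7·5797·12 = 1493720.
1493720 mod 75361 = 61861.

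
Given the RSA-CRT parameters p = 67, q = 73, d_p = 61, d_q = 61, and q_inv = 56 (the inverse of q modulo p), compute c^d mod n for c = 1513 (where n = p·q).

m₁ = c^(d_p) mod p: c ≡ 39 (mod 67), and 39^61 mod 67 = 6.
m₂ = c^(d_q) mod q: c ≡ 53 (mod 73), and 53^61 mod 73 = 39.
h = q_inv·(m₁ − m₂) mod p = 56·(6 − 39) mod 67 = 28.
m = m₂ + h·q = 39 + 28·73 = 2083.

2083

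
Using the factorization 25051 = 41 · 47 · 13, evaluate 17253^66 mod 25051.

Mod 41: 17253 ≡ 33; by Fermat, exponent reduces to 66 mod 40 = 26; 33^26 ≡ 31 (mod 41).
Mod 47: 17253 ≡ 4; by Fermat, exponent reduces to 66 mod 46 = 20; 4^20 ≡ 36 (mod 47).
Mod 13: 17253 ≡ 2; by Fermat, exponent reduces to 66 mod 12 = 6; 2^6 ≡ 12 (mod 13).
Combine by CRT: x ≡ 31 (mod 41), x ≡ 36 (mod 47), x ≡ 12 (mod 13) ⇒ x ≡ 4172 (mod 25051).

4172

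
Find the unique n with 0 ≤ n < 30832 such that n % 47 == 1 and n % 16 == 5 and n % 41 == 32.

565

From n ≡ 1 (mod 47) write n = 1 + 47t. Substituting into n ≡ 5 (mod 16) gives 47t ≡ 4 (mod 16), and since 15⁻¹ ≡ 15 (mod 16), t ≡ 12. Hence n ≡ 1 + 47·12 = 565 (mod 752).
From n ≡ 565 (mod 752) write n = 565 + 752t. Substituting into n ≡ 32 (mod 41) gives 752t ≡ 0 (mod 41), and since 14⁻¹ ≡ 3 (mod 41), t ≡ 0. Hence n ≡ 565 + 752·0 = 565 (mod 30832).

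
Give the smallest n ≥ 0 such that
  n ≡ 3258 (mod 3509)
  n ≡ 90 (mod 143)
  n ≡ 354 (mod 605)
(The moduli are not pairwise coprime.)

gcd(3509, 143) = 11 and 11 | (90 − 3258), so the pair is consistent; merging gives n ≡ 34839 (mod 45617), where 45617 = lcm(3509, 143).
gcd(45617, 605) = 121 and 121 | (354 − 34839), so the pair is consistent; merging gives n ≡ 34839 (mod 228085), where 228085 = lcm(45617, 605).
The solution is unique modulo lcm(3509, 143, 605) = 228085.

34839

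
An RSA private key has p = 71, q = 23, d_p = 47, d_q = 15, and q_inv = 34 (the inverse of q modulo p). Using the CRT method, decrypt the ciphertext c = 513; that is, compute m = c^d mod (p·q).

382

m₁ = c^(d_p) mod p: c ≡ 16 (mod 71), and 16^47 mod 71 = 27.
m₂ = c^(d_q) mod q: c ≡ 7 (mod 23), and 7^15 mod 23 = 14.
h = q_inv·(m₁ − m₂) mod p = 34·(27 − 14) mod 71 = 16.
m = m₂ + h·q = 14 + 16·23 = 382.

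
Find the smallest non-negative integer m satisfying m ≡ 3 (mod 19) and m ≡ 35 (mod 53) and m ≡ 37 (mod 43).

Combine the congruences pairwise.
From m ≡ 3 (mod 19) write m = 3 + 19t. Substituting into m ≡ 35 (mod 53) gives 19t ≡ 32 (mod 53), and since 19⁻¹ ≡ 14 (mod 53), t ≡ 24. Hence m ≡ 3 + 19·24 = 459 (mod 1007).
From m ≡ 459 (mod 1007) write m = 459 + 1007t. Substituting into m ≡ 37 (mod 43) gives 1007t ≡ 8 (mod 43), and since 18⁻¹ ≡ 12 (mod 43), t ≡ 10. Hence m ≡ 459 + 1007·10 = 10529 (mod 43301).

10529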